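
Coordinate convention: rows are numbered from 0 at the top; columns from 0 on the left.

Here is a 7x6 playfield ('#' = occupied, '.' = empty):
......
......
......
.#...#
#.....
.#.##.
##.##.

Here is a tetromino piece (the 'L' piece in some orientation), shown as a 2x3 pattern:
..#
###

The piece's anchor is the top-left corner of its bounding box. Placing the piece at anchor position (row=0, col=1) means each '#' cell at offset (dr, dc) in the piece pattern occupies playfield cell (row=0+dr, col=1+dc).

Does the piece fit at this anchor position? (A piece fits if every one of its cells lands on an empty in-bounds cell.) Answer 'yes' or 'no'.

Check each piece cell at anchor (0, 1):
  offset (0,2) -> (0,3): empty -> OK
  offset (1,0) -> (1,1): empty -> OK
  offset (1,1) -> (1,2): empty -> OK
  offset (1,2) -> (1,3): empty -> OK
All cells valid: yes

Answer: yes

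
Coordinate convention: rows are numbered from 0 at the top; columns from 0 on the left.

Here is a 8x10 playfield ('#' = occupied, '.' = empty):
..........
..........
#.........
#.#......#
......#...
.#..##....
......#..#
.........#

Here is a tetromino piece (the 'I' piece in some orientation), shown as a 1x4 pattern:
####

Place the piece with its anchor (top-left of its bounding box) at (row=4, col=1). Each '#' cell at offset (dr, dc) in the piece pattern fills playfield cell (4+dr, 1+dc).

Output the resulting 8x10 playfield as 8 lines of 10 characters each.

Answer: ..........
..........
#.........
#.#......#
.####.#...
.#..##....
......#..#
.........#

Derivation:
Fill (4+0,1+0) = (4,1)
Fill (4+0,1+1) = (4,2)
Fill (4+0,1+2) = (4,3)
Fill (4+0,1+3) = (4,4)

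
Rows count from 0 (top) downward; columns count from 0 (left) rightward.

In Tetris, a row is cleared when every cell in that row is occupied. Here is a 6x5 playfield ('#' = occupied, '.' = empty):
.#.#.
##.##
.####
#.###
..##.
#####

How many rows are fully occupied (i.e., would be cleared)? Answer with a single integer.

Answer: 1

Derivation:
Check each row:
  row 0: 3 empty cells -> not full
  row 1: 1 empty cell -> not full
  row 2: 1 empty cell -> not full
  row 3: 1 empty cell -> not full
  row 4: 3 empty cells -> not full
  row 5: 0 empty cells -> FULL (clear)
Total rows cleared: 1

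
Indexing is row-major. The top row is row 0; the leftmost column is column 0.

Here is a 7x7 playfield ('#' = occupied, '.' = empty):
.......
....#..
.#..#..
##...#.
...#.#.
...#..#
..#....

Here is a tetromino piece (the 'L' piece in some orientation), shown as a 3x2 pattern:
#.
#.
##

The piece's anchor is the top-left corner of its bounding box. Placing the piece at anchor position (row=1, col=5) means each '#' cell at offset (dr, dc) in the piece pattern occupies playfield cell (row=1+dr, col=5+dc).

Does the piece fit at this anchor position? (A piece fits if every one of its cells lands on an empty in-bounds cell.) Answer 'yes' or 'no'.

Answer: no

Derivation:
Check each piece cell at anchor (1, 5):
  offset (0,0) -> (1,5): empty -> OK
  offset (1,0) -> (2,5): empty -> OK
  offset (2,0) -> (3,5): occupied ('#') -> FAIL
  offset (2,1) -> (3,6): empty -> OK
All cells valid: no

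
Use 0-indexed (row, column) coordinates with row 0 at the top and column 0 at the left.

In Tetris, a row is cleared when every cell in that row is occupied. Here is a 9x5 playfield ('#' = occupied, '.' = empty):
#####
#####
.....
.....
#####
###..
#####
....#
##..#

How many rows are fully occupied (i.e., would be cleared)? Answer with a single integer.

Answer: 4

Derivation:
Check each row:
  row 0: 0 empty cells -> FULL (clear)
  row 1: 0 empty cells -> FULL (clear)
  row 2: 5 empty cells -> not full
  row 3: 5 empty cells -> not full
  row 4: 0 empty cells -> FULL (clear)
  row 5: 2 empty cells -> not full
  row 6: 0 empty cells -> FULL (clear)
  row 7: 4 empty cells -> not full
  row 8: 2 empty cells -> not full
Total rows cleared: 4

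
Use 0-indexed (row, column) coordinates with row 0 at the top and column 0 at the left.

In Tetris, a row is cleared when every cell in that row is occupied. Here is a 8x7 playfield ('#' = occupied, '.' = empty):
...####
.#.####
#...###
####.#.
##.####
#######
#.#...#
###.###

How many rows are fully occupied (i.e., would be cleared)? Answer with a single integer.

Check each row:
  row 0: 3 empty cells -> not full
  row 1: 2 empty cells -> not full
  row 2: 3 empty cells -> not full
  row 3: 2 empty cells -> not full
  row 4: 1 empty cell -> not full
  row 5: 0 empty cells -> FULL (clear)
  row 6: 4 empty cells -> not full
  row 7: 1 empty cell -> not full
Total rows cleared: 1

Answer: 1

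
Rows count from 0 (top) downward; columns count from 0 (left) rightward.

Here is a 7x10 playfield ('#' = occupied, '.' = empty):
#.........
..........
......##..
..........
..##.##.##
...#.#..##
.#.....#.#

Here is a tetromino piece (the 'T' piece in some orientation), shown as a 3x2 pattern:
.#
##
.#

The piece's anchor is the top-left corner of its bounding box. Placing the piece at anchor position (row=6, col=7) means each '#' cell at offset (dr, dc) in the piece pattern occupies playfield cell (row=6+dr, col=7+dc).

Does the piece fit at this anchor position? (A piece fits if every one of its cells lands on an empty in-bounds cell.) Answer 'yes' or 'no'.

Answer: no

Derivation:
Check each piece cell at anchor (6, 7):
  offset (0,1) -> (6,8): empty -> OK
  offset (1,0) -> (7,7): out of bounds -> FAIL
  offset (1,1) -> (7,8): out of bounds -> FAIL
  offset (2,1) -> (8,8): out of bounds -> FAIL
All cells valid: no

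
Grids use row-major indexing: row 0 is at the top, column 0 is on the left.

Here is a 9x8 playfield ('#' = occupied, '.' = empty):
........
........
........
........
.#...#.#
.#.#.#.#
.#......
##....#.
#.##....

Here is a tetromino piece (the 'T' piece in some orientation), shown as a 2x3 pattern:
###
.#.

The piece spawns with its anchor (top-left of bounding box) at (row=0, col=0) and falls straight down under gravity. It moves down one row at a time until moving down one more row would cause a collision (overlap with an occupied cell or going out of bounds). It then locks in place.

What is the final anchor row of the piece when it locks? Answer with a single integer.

Spawn at (row=0, col=0). Try each row:
  row 0: fits
  row 1: fits
  row 2: fits
  row 3: blocked -> lock at row 2

Answer: 2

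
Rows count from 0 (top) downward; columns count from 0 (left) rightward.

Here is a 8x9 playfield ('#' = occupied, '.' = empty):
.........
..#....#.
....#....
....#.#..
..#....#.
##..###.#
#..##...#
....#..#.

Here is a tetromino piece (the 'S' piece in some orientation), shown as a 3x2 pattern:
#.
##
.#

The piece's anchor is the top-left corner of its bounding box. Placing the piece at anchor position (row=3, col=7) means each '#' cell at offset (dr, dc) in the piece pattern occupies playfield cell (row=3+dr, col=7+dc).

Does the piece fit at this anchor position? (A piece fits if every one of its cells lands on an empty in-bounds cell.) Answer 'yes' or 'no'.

Answer: no

Derivation:
Check each piece cell at anchor (3, 7):
  offset (0,0) -> (3,7): empty -> OK
  offset (1,0) -> (4,7): occupied ('#') -> FAIL
  offset (1,1) -> (4,8): empty -> OK
  offset (2,1) -> (5,8): occupied ('#') -> FAIL
All cells valid: no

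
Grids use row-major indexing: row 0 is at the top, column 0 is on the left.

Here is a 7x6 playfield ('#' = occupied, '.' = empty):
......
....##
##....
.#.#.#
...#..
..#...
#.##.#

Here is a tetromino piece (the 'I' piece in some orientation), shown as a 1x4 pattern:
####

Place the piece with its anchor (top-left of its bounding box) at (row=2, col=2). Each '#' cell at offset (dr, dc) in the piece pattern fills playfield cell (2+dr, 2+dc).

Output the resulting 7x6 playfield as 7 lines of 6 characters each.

Answer: ......
....##
######
.#.#.#
...#..
..#...
#.##.#

Derivation:
Fill (2+0,2+0) = (2,2)
Fill (2+0,2+1) = (2,3)
Fill (2+0,2+2) = (2,4)
Fill (2+0,2+3) = (2,5)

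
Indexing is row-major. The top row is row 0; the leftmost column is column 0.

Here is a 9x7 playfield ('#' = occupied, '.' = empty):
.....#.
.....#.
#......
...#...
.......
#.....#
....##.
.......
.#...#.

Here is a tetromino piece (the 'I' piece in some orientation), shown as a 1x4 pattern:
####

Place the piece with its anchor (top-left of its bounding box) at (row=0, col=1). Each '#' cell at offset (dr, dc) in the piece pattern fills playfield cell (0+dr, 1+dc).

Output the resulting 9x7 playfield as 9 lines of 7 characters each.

Answer: .#####.
.....#.
#......
...#...
.......
#.....#
....##.
.......
.#...#.

Derivation:
Fill (0+0,1+0) = (0,1)
Fill (0+0,1+1) = (0,2)
Fill (0+0,1+2) = (0,3)
Fill (0+0,1+3) = (0,4)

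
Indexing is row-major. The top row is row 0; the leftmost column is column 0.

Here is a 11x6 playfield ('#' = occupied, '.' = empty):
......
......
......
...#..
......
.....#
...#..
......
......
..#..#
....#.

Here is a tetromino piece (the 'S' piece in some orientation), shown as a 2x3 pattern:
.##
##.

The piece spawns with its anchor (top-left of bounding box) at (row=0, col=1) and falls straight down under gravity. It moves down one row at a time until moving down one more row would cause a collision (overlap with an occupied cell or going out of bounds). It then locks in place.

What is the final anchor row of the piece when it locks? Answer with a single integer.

Spawn at (row=0, col=1). Try each row:
  row 0: fits
  row 1: fits
  row 2: fits
  row 3: blocked -> lock at row 2

Answer: 2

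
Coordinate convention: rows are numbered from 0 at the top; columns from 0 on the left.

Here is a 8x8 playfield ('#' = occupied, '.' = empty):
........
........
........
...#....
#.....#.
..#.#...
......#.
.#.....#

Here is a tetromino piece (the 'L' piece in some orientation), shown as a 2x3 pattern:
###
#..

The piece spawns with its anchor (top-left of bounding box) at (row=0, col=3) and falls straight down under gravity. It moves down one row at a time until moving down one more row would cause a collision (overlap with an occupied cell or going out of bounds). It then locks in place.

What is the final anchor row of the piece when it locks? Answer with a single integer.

Answer: 1

Derivation:
Spawn at (row=0, col=3). Try each row:
  row 0: fits
  row 1: fits
  row 2: blocked -> lock at row 1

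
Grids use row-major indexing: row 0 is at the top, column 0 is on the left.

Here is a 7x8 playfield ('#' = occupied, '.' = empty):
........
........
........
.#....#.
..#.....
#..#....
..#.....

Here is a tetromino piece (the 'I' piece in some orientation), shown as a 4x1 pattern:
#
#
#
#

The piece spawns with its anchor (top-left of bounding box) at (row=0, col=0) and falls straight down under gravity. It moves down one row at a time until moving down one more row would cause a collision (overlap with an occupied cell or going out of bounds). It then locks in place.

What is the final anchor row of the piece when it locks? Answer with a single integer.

Answer: 1

Derivation:
Spawn at (row=0, col=0). Try each row:
  row 0: fits
  row 1: fits
  row 2: blocked -> lock at row 1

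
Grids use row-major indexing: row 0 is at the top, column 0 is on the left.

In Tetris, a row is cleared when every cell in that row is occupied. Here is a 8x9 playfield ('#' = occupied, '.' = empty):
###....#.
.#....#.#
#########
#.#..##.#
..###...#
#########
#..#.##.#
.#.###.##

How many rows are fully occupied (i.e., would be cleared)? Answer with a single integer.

Check each row:
  row 0: 5 empty cells -> not full
  row 1: 6 empty cells -> not full
  row 2: 0 empty cells -> FULL (clear)
  row 3: 4 empty cells -> not full
  row 4: 5 empty cells -> not full
  row 5: 0 empty cells -> FULL (clear)
  row 6: 4 empty cells -> not full
  row 7: 3 empty cells -> not full
Total rows cleared: 2

Answer: 2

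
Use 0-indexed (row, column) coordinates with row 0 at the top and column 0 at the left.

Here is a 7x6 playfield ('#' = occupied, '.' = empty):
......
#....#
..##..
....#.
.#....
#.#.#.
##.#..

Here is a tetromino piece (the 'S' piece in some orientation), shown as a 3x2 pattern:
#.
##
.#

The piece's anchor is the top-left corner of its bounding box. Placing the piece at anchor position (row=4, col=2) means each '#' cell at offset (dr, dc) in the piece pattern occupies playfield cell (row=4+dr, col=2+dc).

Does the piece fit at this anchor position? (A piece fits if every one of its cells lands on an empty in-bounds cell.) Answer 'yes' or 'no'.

Check each piece cell at anchor (4, 2):
  offset (0,0) -> (4,2): empty -> OK
  offset (1,0) -> (5,2): occupied ('#') -> FAIL
  offset (1,1) -> (5,3): empty -> OK
  offset (2,1) -> (6,3): occupied ('#') -> FAIL
All cells valid: no

Answer: no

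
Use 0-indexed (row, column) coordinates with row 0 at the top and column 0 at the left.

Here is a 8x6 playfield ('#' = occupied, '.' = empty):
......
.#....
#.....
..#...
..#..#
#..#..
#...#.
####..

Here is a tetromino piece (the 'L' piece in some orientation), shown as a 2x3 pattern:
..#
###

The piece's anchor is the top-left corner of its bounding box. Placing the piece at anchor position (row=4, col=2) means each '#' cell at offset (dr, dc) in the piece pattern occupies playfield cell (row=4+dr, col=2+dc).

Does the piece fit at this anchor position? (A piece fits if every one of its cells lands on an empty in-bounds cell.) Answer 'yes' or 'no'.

Answer: no

Derivation:
Check each piece cell at anchor (4, 2):
  offset (0,2) -> (4,4): empty -> OK
  offset (1,0) -> (5,2): empty -> OK
  offset (1,1) -> (5,3): occupied ('#') -> FAIL
  offset (1,2) -> (5,4): empty -> OK
All cells valid: no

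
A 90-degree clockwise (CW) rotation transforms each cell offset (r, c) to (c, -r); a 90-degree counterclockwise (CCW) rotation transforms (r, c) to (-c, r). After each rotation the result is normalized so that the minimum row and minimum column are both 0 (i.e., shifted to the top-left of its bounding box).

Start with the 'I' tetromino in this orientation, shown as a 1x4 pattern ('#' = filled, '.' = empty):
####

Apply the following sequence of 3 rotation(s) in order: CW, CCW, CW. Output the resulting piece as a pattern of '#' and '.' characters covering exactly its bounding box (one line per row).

Answer: #
#
#
#

Derivation:
Start:
####
After rotation 1 (CW):
#
#
#
#
After rotation 2 (CCW):
####
After rotation 3 (CW):
#
#
#
#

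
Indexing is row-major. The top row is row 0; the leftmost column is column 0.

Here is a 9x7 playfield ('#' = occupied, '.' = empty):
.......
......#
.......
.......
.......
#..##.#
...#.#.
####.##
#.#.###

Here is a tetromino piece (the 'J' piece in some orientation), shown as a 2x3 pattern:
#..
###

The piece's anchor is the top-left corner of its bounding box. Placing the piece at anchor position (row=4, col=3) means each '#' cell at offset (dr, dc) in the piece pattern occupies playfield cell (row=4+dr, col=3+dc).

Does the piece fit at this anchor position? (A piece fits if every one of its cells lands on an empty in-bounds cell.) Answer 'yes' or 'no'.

Check each piece cell at anchor (4, 3):
  offset (0,0) -> (4,3): empty -> OK
  offset (1,0) -> (5,3): occupied ('#') -> FAIL
  offset (1,1) -> (5,4): occupied ('#') -> FAIL
  offset (1,2) -> (5,5): empty -> OK
All cells valid: no

Answer: no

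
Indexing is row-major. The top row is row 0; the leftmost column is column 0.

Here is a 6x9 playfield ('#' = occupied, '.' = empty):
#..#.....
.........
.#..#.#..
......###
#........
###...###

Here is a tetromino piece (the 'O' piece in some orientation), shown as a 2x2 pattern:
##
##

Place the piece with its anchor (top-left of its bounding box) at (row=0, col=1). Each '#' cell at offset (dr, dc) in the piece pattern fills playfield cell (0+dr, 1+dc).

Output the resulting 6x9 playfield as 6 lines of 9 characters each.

Fill (0+0,1+0) = (0,1)
Fill (0+0,1+1) = (0,2)
Fill (0+1,1+0) = (1,1)
Fill (0+1,1+1) = (1,2)

Answer: ####.....
.##......
.#..#.#..
......###
#........
###...###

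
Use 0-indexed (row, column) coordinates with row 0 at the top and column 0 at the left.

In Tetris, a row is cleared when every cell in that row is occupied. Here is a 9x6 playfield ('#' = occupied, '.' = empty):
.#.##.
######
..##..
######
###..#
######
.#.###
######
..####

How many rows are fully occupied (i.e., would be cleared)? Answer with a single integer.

Check each row:
  row 0: 3 empty cells -> not full
  row 1: 0 empty cells -> FULL (clear)
  row 2: 4 empty cells -> not full
  row 3: 0 empty cells -> FULL (clear)
  row 4: 2 empty cells -> not full
  row 5: 0 empty cells -> FULL (clear)
  row 6: 2 empty cells -> not full
  row 7: 0 empty cells -> FULL (clear)
  row 8: 2 empty cells -> not full
Total rows cleared: 4

Answer: 4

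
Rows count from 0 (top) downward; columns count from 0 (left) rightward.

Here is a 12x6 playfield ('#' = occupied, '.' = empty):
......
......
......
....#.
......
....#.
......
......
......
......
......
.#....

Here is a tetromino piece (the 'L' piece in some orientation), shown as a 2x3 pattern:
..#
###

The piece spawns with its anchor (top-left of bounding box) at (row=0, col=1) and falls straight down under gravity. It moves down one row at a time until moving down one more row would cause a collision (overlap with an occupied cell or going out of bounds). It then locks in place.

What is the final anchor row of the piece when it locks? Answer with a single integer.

Spawn at (row=0, col=1). Try each row:
  row 0: fits
  row 1: fits
  row 2: fits
  row 3: fits
  row 4: fits
  row 5: fits
  row 6: fits
  row 7: fits
  row 8: fits
  row 9: fits
  row 10: blocked -> lock at row 9

Answer: 9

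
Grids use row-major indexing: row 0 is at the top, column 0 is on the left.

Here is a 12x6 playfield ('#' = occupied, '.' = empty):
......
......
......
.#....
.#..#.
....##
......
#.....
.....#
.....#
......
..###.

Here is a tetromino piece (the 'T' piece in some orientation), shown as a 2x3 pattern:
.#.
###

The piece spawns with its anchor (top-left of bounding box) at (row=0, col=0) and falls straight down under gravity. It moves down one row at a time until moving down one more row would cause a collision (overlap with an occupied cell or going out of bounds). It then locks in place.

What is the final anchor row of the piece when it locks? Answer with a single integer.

Spawn at (row=0, col=0). Try each row:
  row 0: fits
  row 1: fits
  row 2: blocked -> lock at row 1

Answer: 1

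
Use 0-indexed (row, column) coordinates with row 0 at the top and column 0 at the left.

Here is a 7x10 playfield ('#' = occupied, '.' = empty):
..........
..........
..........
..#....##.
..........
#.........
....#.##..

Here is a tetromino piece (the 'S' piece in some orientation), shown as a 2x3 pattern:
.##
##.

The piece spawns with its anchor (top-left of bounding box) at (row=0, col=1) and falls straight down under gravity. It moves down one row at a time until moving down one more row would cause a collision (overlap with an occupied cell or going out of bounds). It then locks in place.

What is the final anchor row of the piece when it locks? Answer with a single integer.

Answer: 1

Derivation:
Spawn at (row=0, col=1). Try each row:
  row 0: fits
  row 1: fits
  row 2: blocked -> lock at row 1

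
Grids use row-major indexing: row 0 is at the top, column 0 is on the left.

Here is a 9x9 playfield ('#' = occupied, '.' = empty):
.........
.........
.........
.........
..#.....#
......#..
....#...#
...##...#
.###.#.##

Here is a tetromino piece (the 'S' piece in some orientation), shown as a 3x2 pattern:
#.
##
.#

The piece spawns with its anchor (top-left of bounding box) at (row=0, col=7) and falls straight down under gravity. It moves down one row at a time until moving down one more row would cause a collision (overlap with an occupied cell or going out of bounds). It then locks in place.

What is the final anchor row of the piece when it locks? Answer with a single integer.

Answer: 1

Derivation:
Spawn at (row=0, col=7). Try each row:
  row 0: fits
  row 1: fits
  row 2: blocked -> lock at row 1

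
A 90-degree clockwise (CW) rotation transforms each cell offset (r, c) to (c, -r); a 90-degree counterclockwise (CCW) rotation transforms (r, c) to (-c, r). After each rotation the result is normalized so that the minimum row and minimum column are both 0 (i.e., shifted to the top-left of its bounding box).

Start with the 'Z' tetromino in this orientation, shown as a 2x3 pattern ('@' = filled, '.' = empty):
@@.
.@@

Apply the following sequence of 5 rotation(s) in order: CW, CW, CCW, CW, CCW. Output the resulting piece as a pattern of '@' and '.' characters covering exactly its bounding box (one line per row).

Answer: .@
@@
@.

Derivation:
Start:
@@.
.@@
After rotation 1 (CW):
.@
@@
@.
After rotation 2 (CW):
@@.
.@@
After rotation 3 (CCW):
.@
@@
@.
After rotation 4 (CW):
@@.
.@@
After rotation 5 (CCW):
.@
@@
@.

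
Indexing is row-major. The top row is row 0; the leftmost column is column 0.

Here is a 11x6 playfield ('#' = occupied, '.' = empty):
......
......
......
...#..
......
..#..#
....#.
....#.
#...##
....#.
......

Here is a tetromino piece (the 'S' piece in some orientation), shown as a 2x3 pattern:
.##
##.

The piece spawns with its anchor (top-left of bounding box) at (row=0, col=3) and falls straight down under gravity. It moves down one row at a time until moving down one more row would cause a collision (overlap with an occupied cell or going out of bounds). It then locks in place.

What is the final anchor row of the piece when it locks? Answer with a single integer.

Spawn at (row=0, col=3). Try each row:
  row 0: fits
  row 1: fits
  row 2: blocked -> lock at row 1

Answer: 1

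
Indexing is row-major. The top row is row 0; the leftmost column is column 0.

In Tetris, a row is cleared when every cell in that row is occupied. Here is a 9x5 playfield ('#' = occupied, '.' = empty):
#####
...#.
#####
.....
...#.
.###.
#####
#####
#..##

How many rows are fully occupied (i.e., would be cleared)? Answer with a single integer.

Check each row:
  row 0: 0 empty cells -> FULL (clear)
  row 1: 4 empty cells -> not full
  row 2: 0 empty cells -> FULL (clear)
  row 3: 5 empty cells -> not full
  row 4: 4 empty cells -> not full
  row 5: 2 empty cells -> not full
  row 6: 0 empty cells -> FULL (clear)
  row 7: 0 empty cells -> FULL (clear)
  row 8: 2 empty cells -> not full
Total rows cleared: 4

Answer: 4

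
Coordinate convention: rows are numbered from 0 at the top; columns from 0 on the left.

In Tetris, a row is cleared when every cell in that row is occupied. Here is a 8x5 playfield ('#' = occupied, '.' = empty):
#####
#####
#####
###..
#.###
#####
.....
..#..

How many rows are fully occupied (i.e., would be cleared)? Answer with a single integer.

Answer: 4

Derivation:
Check each row:
  row 0: 0 empty cells -> FULL (clear)
  row 1: 0 empty cells -> FULL (clear)
  row 2: 0 empty cells -> FULL (clear)
  row 3: 2 empty cells -> not full
  row 4: 1 empty cell -> not full
  row 5: 0 empty cells -> FULL (clear)
  row 6: 5 empty cells -> not full
  row 7: 4 empty cells -> not full
Total rows cleared: 4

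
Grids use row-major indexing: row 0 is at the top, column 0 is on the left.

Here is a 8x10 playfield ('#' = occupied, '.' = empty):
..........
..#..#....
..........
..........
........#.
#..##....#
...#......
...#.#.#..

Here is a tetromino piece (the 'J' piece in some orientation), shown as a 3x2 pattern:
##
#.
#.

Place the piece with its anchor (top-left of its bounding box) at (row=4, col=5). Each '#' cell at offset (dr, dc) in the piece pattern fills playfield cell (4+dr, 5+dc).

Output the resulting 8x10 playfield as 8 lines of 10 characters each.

Answer: ..........
..#..#....
..........
..........
.....##.#.
#..###...#
...#.#....
...#.#.#..

Derivation:
Fill (4+0,5+0) = (4,5)
Fill (4+0,5+1) = (4,6)
Fill (4+1,5+0) = (5,5)
Fill (4+2,5+0) = (6,5)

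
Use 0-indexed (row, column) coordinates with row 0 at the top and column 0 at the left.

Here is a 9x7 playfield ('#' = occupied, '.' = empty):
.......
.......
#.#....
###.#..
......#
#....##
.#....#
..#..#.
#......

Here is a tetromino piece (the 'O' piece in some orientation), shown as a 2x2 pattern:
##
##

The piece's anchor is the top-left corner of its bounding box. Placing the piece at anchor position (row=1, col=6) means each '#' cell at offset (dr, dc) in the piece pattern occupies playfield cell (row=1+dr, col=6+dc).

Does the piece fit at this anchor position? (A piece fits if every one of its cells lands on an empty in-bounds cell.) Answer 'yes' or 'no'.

Check each piece cell at anchor (1, 6):
  offset (0,0) -> (1,6): empty -> OK
  offset (0,1) -> (1,7): out of bounds -> FAIL
  offset (1,0) -> (2,6): empty -> OK
  offset (1,1) -> (2,7): out of bounds -> FAIL
All cells valid: no

Answer: no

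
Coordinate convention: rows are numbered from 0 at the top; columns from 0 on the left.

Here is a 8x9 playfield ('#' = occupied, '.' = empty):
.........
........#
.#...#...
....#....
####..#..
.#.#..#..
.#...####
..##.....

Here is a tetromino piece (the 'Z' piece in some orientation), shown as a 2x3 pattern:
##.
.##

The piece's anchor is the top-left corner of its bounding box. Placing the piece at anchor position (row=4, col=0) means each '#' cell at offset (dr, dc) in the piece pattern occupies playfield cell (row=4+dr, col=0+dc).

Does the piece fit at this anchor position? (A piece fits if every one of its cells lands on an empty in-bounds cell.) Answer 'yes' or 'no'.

Check each piece cell at anchor (4, 0):
  offset (0,0) -> (4,0): occupied ('#') -> FAIL
  offset (0,1) -> (4,1): occupied ('#') -> FAIL
  offset (1,1) -> (5,1): occupied ('#') -> FAIL
  offset (1,2) -> (5,2): empty -> OK
All cells valid: no

Answer: no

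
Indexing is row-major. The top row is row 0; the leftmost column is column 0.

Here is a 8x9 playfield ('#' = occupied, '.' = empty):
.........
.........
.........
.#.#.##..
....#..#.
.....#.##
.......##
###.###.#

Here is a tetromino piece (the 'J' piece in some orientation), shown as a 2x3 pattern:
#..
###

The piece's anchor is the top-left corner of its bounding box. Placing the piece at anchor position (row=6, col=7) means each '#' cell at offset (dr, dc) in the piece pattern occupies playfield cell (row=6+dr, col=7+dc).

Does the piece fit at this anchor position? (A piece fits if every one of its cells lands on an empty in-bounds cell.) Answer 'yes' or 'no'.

Answer: no

Derivation:
Check each piece cell at anchor (6, 7):
  offset (0,0) -> (6,7): occupied ('#') -> FAIL
  offset (1,0) -> (7,7): empty -> OK
  offset (1,1) -> (7,8): occupied ('#') -> FAIL
  offset (1,2) -> (7,9): out of bounds -> FAIL
All cells valid: no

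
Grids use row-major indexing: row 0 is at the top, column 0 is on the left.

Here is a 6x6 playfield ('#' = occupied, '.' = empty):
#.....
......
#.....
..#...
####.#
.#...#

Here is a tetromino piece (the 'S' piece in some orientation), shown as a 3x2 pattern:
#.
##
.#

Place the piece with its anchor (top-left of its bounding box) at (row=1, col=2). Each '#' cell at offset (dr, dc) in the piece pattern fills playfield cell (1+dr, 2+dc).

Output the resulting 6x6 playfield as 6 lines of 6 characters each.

Fill (1+0,2+0) = (1,2)
Fill (1+1,2+0) = (2,2)
Fill (1+1,2+1) = (2,3)
Fill (1+2,2+1) = (3,3)

Answer: #.....
..#...
#.##..
..##..
####.#
.#...#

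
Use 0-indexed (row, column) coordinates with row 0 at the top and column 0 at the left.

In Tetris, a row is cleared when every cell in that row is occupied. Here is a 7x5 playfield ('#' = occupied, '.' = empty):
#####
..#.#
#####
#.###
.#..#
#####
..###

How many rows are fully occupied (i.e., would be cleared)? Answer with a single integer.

Check each row:
  row 0: 0 empty cells -> FULL (clear)
  row 1: 3 empty cells -> not full
  row 2: 0 empty cells -> FULL (clear)
  row 3: 1 empty cell -> not full
  row 4: 3 empty cells -> not full
  row 5: 0 empty cells -> FULL (clear)
  row 6: 2 empty cells -> not full
Total rows cleared: 3

Answer: 3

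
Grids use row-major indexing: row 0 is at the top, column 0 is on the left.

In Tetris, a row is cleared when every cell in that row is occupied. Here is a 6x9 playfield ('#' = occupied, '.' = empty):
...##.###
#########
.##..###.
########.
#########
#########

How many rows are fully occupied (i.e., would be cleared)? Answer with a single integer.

Check each row:
  row 0: 4 empty cells -> not full
  row 1: 0 empty cells -> FULL (clear)
  row 2: 4 empty cells -> not full
  row 3: 1 empty cell -> not full
  row 4: 0 empty cells -> FULL (clear)
  row 5: 0 empty cells -> FULL (clear)
Total rows cleared: 3

Answer: 3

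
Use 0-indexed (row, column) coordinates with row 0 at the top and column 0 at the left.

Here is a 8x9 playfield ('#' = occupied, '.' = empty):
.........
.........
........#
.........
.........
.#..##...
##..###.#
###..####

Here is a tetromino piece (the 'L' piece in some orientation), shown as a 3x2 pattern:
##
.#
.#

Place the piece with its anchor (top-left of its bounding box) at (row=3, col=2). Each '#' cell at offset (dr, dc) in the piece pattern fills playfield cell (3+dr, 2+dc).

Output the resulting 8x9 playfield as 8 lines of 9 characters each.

Fill (3+0,2+0) = (3,2)
Fill (3+0,2+1) = (3,3)
Fill (3+1,2+1) = (4,3)
Fill (3+2,2+1) = (5,3)

Answer: .........
.........
........#
..##.....
...#.....
.#.###...
##..###.#
###..####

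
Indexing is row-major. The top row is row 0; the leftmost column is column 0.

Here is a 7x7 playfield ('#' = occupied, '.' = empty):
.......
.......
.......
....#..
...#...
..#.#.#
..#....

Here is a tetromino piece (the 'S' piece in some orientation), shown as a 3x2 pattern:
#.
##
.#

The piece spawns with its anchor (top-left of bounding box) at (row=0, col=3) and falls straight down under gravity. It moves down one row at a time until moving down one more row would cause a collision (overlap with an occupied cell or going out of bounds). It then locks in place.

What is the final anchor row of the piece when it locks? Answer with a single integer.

Answer: 0

Derivation:
Spawn at (row=0, col=3). Try each row:
  row 0: fits
  row 1: blocked -> lock at row 0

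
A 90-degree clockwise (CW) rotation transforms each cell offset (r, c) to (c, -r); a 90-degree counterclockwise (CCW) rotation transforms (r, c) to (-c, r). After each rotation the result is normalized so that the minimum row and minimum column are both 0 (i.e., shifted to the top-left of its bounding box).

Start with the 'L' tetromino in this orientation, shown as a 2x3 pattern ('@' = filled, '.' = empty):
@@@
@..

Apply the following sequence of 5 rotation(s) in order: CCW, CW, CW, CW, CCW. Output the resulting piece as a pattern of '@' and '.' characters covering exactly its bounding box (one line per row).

Answer: @@
.@
.@

Derivation:
Start:
@@@
@..
After rotation 1 (CCW):
@.
@.
@@
After rotation 2 (CW):
@@@
@..
After rotation 3 (CW):
@@
.@
.@
After rotation 4 (CW):
..@
@@@
After rotation 5 (CCW):
@@
.@
.@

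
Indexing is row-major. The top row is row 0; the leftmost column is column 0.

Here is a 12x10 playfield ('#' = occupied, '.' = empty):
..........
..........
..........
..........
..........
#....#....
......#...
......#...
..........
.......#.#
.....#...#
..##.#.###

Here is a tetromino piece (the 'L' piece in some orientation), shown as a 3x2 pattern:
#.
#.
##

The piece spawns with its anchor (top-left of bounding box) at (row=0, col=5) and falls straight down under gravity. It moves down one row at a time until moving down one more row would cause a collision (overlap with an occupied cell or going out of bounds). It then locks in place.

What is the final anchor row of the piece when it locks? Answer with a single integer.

Answer: 2

Derivation:
Spawn at (row=0, col=5). Try each row:
  row 0: fits
  row 1: fits
  row 2: fits
  row 3: blocked -> lock at row 2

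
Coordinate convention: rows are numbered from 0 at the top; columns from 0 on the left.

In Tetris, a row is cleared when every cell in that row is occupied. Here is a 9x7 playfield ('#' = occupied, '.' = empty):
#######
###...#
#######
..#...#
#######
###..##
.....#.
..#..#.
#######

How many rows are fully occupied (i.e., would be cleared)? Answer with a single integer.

Check each row:
  row 0: 0 empty cells -> FULL (clear)
  row 1: 3 empty cells -> not full
  row 2: 0 empty cells -> FULL (clear)
  row 3: 5 empty cells -> not full
  row 4: 0 empty cells -> FULL (clear)
  row 5: 2 empty cells -> not full
  row 6: 6 empty cells -> not full
  row 7: 5 empty cells -> not full
  row 8: 0 empty cells -> FULL (clear)
Total rows cleared: 4

Answer: 4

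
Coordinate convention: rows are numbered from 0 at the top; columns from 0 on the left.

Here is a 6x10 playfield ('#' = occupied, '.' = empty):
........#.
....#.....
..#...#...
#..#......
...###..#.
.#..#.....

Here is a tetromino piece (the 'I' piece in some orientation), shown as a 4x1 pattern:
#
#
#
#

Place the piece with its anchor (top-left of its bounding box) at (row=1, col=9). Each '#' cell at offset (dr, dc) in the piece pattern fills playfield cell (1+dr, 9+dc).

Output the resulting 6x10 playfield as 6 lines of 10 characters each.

Answer: ........#.
....#....#
..#...#..#
#..#.....#
...###..##
.#..#.....

Derivation:
Fill (1+0,9+0) = (1,9)
Fill (1+1,9+0) = (2,9)
Fill (1+2,9+0) = (3,9)
Fill (1+3,9+0) = (4,9)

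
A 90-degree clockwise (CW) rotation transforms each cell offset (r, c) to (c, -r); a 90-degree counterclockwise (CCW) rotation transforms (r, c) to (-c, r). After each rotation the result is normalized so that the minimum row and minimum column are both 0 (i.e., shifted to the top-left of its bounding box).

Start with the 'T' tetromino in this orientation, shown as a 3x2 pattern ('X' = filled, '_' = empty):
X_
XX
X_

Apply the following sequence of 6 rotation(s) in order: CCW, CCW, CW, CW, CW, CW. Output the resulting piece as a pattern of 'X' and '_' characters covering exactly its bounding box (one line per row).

Answer: _X
XX
_X

Derivation:
Start:
X_
XX
X_
After rotation 1 (CCW):
_X_
XXX
After rotation 2 (CCW):
_X
XX
_X
After rotation 3 (CW):
_X_
XXX
After rotation 4 (CW):
X_
XX
X_
After rotation 5 (CW):
XXX
_X_
After rotation 6 (CW):
_X
XX
_X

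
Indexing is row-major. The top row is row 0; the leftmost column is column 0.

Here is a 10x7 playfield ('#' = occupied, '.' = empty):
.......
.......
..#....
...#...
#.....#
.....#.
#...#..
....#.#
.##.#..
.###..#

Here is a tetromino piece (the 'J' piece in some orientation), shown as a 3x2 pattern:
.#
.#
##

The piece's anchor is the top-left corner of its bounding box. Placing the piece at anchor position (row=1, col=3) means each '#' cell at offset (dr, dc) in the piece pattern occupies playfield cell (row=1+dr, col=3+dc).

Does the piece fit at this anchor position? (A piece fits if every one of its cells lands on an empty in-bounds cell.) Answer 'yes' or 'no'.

Check each piece cell at anchor (1, 3):
  offset (0,1) -> (1,4): empty -> OK
  offset (1,1) -> (2,4): empty -> OK
  offset (2,0) -> (3,3): occupied ('#') -> FAIL
  offset (2,1) -> (3,4): empty -> OK
All cells valid: no

Answer: no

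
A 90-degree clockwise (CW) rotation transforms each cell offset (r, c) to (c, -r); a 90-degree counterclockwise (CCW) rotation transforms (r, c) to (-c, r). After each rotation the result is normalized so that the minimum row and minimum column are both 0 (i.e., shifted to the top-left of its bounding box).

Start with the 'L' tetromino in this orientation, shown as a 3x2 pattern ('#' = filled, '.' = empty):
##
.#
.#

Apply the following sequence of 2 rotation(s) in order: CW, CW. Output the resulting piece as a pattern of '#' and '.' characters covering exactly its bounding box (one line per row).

Start:
##
.#
.#
After rotation 1 (CW):
..#
###
After rotation 2 (CW):
#.
#.
##

Answer: #.
#.
##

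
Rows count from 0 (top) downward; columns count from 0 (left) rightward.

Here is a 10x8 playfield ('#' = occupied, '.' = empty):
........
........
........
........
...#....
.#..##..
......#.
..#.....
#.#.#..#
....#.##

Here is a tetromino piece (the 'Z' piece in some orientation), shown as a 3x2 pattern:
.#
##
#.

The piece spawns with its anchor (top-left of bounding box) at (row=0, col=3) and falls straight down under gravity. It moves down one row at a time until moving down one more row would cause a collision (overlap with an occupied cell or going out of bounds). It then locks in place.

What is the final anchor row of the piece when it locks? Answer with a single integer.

Answer: 1

Derivation:
Spawn at (row=0, col=3). Try each row:
  row 0: fits
  row 1: fits
  row 2: blocked -> lock at row 1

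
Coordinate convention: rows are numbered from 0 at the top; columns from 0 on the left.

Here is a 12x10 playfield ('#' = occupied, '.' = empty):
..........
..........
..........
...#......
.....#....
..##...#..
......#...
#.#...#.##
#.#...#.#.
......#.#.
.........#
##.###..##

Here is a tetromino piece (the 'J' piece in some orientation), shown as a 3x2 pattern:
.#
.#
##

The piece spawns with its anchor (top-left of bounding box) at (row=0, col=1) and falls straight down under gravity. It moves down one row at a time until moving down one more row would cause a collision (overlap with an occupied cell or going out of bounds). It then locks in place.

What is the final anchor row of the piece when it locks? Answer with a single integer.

Answer: 2

Derivation:
Spawn at (row=0, col=1). Try each row:
  row 0: fits
  row 1: fits
  row 2: fits
  row 3: blocked -> lock at row 2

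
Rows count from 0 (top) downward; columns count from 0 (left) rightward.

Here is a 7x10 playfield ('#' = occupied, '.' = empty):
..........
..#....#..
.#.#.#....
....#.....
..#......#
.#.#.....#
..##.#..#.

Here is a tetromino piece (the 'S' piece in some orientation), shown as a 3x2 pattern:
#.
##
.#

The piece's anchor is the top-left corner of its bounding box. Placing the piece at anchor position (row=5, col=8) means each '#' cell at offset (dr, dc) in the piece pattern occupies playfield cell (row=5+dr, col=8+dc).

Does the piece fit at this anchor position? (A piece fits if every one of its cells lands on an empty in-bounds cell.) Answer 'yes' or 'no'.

Answer: no

Derivation:
Check each piece cell at anchor (5, 8):
  offset (0,0) -> (5,8): empty -> OK
  offset (1,0) -> (6,8): occupied ('#') -> FAIL
  offset (1,1) -> (6,9): empty -> OK
  offset (2,1) -> (7,9): out of bounds -> FAIL
All cells valid: no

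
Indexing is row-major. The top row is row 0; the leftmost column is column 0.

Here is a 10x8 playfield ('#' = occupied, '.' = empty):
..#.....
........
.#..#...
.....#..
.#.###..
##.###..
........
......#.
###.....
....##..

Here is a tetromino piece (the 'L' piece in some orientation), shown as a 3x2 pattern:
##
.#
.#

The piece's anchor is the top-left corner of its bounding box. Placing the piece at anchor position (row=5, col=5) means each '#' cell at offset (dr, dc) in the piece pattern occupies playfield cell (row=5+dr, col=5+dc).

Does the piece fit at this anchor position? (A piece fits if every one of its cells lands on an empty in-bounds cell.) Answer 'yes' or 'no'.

Answer: no

Derivation:
Check each piece cell at anchor (5, 5):
  offset (0,0) -> (5,5): occupied ('#') -> FAIL
  offset (0,1) -> (5,6): empty -> OK
  offset (1,1) -> (6,6): empty -> OK
  offset (2,1) -> (7,6): occupied ('#') -> FAIL
All cells valid: no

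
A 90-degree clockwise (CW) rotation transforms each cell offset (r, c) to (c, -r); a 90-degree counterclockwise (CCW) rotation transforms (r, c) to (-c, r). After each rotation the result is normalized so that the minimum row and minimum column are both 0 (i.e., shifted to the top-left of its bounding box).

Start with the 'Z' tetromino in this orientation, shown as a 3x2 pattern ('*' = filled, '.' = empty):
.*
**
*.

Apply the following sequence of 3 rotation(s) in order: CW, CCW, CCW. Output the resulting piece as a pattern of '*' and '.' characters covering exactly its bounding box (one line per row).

Start:
.*
**
*.
After rotation 1 (CW):
**.
.**
After rotation 2 (CCW):
.*
**
*.
After rotation 3 (CCW):
**.
.**

Answer: **.
.**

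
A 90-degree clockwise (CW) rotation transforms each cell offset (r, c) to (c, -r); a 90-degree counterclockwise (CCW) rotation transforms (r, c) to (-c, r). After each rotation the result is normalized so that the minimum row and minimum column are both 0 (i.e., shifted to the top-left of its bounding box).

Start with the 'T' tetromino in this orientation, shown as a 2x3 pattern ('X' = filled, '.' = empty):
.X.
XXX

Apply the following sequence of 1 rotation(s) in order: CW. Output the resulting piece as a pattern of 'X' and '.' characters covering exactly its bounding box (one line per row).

Start:
.X.
XXX
After rotation 1 (CW):
X.
XX
X.

Answer: X.
XX
X.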